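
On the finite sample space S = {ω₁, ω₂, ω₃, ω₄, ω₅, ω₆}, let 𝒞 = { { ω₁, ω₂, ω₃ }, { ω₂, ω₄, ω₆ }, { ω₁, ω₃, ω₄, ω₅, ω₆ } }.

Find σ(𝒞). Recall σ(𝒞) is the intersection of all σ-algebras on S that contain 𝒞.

Initial family (5 sets): { {  }, { ω₁, ω₂, ω₃ }, { ω₂, ω₄, ω₆ }, { ω₁, ω₃, ω₄, ω₅, ω₆ }, S }.
Pass 1: +4 →
  { ω₂ }  = { ω₁, ω₃, ω₄, ω₅, ω₆ }ᶜ
  { ω₁, ω₃, ω₅ }  = { ω₂, ω₄, ω₆ }ᶜ
  { ω₄, ω₅, ω₆ }  = { ω₁, ω₂, ω₃ }ᶜ
  { ω₁, ω₂, ω₃, ω₄, ω₆ }  = { ω₂, ω₄, ω₆ } ∪ { ω₁, ω₂, ω₃ }
  [9 total]
Pass 2. New:
  { ω₅ }  = { ω₁, ω₂, ω₃, ω₄, ω₆ }ᶜ
  { ω₁, ω₂, ω₃, ω₅ }  = { ω₁, ω₂, ω₃ } ∪ { ω₁, ω₃, ω₅ }
  { ω₂, ω₄, ω₅, ω₆ }  = { ω₂, ω₄, ω₆ } ∪ { ω₄, ω₅, ω₆ }
  [12 total]
Pass 3 adds 3:
  { ω₁, ω₃ }  = { ω₂, ω₄, ω₅, ω₆ }ᶜ
  { ω₂, ω₅ }  = { ω₂ } ∪ { ω₅ }
  { ω₄, ω₆ }  = { ω₁, ω₂, ω₃, ω₅ }ᶜ
  [15 total]
Pass 4 adds 1:
  { ω₁, ω₃, ω₄, ω₆ }  = { ω₂, ω₅ }ᶜ
  [16 total]
Pass 5: stable.

Hence σ(𝒞) has 16 members: { {  }, { ω₂ }, { ω₅ }, { ω₁, ω₃ }, { ω₂, ω₅ }, { ω₄, ω₆ }, { ω₁, ω₂, ω₃ }, { ω₁, ω₃, ω₅ }, { ω₂, ω₄, ω₆ }, { ω₄, ω₅, ω₆ }, { ω₁, ω₂, ω₃, ω₅ }, { ω₁, ω₃, ω₄, ω₆ }, { ω₂, ω₄, ω₅, ω₆ }, { ω₁, ω₂, ω₃, ω₄, ω₆ }, { ω₁, ω₃, ω₄, ω₅, ω₆ }, S }.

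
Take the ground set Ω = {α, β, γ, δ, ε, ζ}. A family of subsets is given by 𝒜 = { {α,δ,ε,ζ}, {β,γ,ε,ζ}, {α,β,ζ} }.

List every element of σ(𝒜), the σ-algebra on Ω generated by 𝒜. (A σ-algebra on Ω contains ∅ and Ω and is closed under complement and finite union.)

σ(𝒜) (64 sets): { ∅, {α}, {β}, {γ}, {δ}, {ε}, {ζ}, {α,β}, {α,γ}, {α,δ}, {α,ε}, {α,ζ}, {β,γ}, {β,δ}, {β,ε}, {β,ζ}, {γ,δ}, {γ,ε}, {γ,ζ}, {δ,ε}, {δ,ζ}, {ε,ζ}, {α,β,γ}, {α,β,δ}, {α,β,ε}, {α,β,ζ}, {α,γ,δ}, {α,γ,ε}, {α,γ,ζ}, {α,δ,ε}, {α,δ,ζ}, {α,ε,ζ}, {β,γ,δ}, {β,γ,ε}, {β,γ,ζ}, {β,δ,ε}, {β,δ,ζ}, {β,ε,ζ}, {γ,δ,ε}, {γ,δ,ζ}, {γ,ε,ζ}, {δ,ε,ζ}, {α,β,γ,δ}, {α,β,γ,ε}, {α,β,γ,ζ}, {α,β,δ,ε}, {α,β,δ,ζ}, {α,β,ε,ζ}, {α,γ,δ,ε}, {α,γ,δ,ζ}, {α,γ,ε,ζ}, {α,δ,ε,ζ}, {β,γ,δ,ε}, {β,γ,δ,ζ}, {β,γ,ε,ζ}, {β,δ,ε,ζ}, {γ,δ,ε,ζ}, {α,β,γ,δ,ε}, {α,β,γ,δ,ζ}, {α,β,γ,ε,ζ}, {α,β,δ,ε,ζ}, {α,γ,δ,ε,ζ}, {β,γ,δ,ε,ζ}, Ω }

Check:
Take S₀ = 𝒜 ∪ {∅, Ω} = { ∅, {α,β,ζ}, {α,δ,ε,ζ}, {β,γ,ε,ζ}, Ω }.
Round 1: +5 →
  {α,δ}  = complement {β,γ,ε,ζ}
  {β,γ}  = complement {α,δ,ε,ζ}
  {γ,δ,ε}  = complement {α,β,ζ}
  {α,β,γ,ε,ζ}  = {α,β,ζ} ∪ {β,γ,ε,ζ}
  {α,β,δ,ε,ζ}  = {α,δ,ε,ζ} ∪ {α,β,ζ}
  [10 total]
Round 2. New:
  {γ}  = complement {α,β,δ,ε,ζ}
  {δ}  = complement {α,β,γ,ε,ζ}
  {α,β,γ,δ}  = {β,γ} ∪ {α,δ}
  {α,β,γ,ζ}  = {β,γ} ∪ {α,β,ζ}
  {α,β,δ,ζ}  = {α,δ} ∪ {α,β,ζ}
  {α,γ,δ,ε}  = {γ,δ,ε} ∪ {α,δ}
  {β,γ,δ,ε}  = {γ,δ,ε} ∪ {β,γ}
  {α,γ,δ,ε,ζ}  = {γ,δ,ε} ∪ {α,δ,ε,ζ}
  {β,γ,δ,ε,ζ}  = {γ,δ,ε} ∪ {β,γ,ε,ζ}
  [19 total]
Round 3. New:
  {α}  = complement {β,γ,δ,ε,ζ}
  {β}  = complement {α,γ,δ,ε,ζ}
  {α,ζ}  = complement {β,γ,δ,ε}
  {β,ζ}  = complement {α,γ,δ,ε}
  {γ,δ}  = {γ} ∪ {δ}
  {γ,ε}  = complement {α,β,δ,ζ}
  {δ,ε}  = complement {α,β,γ,ζ}
  {ε,ζ}  = complement {α,β,γ,δ}
  {α,γ,δ}  = {α,δ} ∪ {γ}
  {β,γ,δ}  = {β,γ} ∪ {δ}
  {α,β,γ,δ,ε}  = {γ,δ,ε} ∪ {α,β,γ,δ}
  {α,β,γ,δ,ζ}  = {α,δ} ∪ {α,β,γ,ζ}
  [31 total]
Round 4: 25 new —
  {ε}  = complement {α,β,γ,δ,ζ}
  {ζ}  = complement {α,β,γ,δ,ε}
  {α,β}  = {α} ∪ {β}
  {α,γ}  = {α} ∪ {γ}
  {β,δ}  = {β} ∪ {δ}
  {α,β,γ}  = {α} ∪ {β,γ}
  {α,β,δ}  = {β} ∪ {α,δ}
  {α,γ,ε}  = {α} ∪ {γ,ε}
  {α,γ,ζ}  = {α,ζ} ∪ {γ}
  {α,δ,ε}  = {α} ∪ {δ,ε}
  {α,δ,ζ}  = {α,ζ} ∪ {α,δ}
  {α,ε,ζ}  = complement {β,γ,δ}
  {β,γ,ε}  = {β} ∪ {γ,ε}
  {β,γ,ζ}  = {β,ζ} ∪ {γ}
  {β,δ,ε}  = {β} ∪ {δ,ε}
  {β,δ,ζ}  = {β,ζ} ∪ {δ}
  {β,ε,ζ}  = complement {α,γ,δ}
  {γ,ε,ζ}  = {ε,ζ} ∪ {γ}
  {δ,ε,ζ}  = {ε,ζ} ∪ {δ,ε}
  {α,β,ε,ζ}  = complement {γ,δ}
  {α,γ,δ,ζ}  = {γ,δ} ∪ {α,ζ}
  {α,γ,ε,ζ}  = {α,ζ} ∪ {γ,ε}
  {β,γ,δ,ζ}  = {γ,δ} ∪ {β,ζ}
  {β,δ,ε,ζ}  = {β,ζ} ∪ {δ,ε}
  {γ,δ,ε,ζ}  = {γ,δ,ε} ∪ {ε,ζ}
  [56 total]
Round 5: 8 new —
  {α,ε}  = complement {β,γ,δ,ζ}
  {β,ε}  = complement {α,γ,δ,ζ}
  {γ,ζ}  = {γ} ∪ {ζ}
  {δ,ζ}  = {δ} ∪ {ζ}
  {α,β,ε}  = {α,β} ∪ {ε}
  {γ,δ,ζ}  = {γ,δ} ∪ {ζ}
  {α,β,γ,ε}  = {β} ∪ {α,γ,ε}
  {α,β,δ,ε}  = {β} ∪ {α,δ,ε}
  [64 total]
Round 6 adds nothing — fixpoint reached.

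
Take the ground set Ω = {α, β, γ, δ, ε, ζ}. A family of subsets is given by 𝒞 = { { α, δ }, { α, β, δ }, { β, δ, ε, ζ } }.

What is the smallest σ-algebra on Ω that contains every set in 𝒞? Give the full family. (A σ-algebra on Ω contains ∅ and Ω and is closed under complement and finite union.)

Begin from { {  }, { α, δ }, { α, β, δ }, { β, δ, ε, ζ }, Ω } (that is, 𝒞 plus ∅ and Ω).
Round 1 adds 4:
  { α, γ }  = { β, δ, ε, ζ }ᶜ
  { γ, ε, ζ }  = { α, β, δ }ᶜ
  { β, γ, ε, ζ }  = { α, δ }ᶜ
  { α, β, δ, ε, ζ }  = { β, δ, ε, ζ } ∪ { α, δ }
  [9 total]
Round 2: 7 new —
  { γ }  = { α, β, δ, ε, ζ }ᶜ
  { α, γ, δ }  = { α, δ } ∪ { α, γ }
  { α, β, γ, δ }  = { α, β, δ } ∪ { α, γ }
  { α, γ, ε, ζ }  = { α, γ } ∪ { γ, ε, ζ }
  { α, β, γ, ε, ζ }  = { α, γ } ∪ { β, γ, ε, ζ }
  { α, γ, δ, ε, ζ }  = { α, δ } ∪ { γ, ε, ζ }
  { β, γ, δ, ε, ζ }  = { β, δ, ε, ζ } ∪ { γ, ε, ζ }
  [16 total]
Round 3 (6 new):
  { α }  = { β, γ, δ, ε, ζ }ᶜ
  { β }  = { α, γ, δ, ε, ζ }ᶜ
  { δ }  = { α, β, γ, ε, ζ }ᶜ
  { β, δ }  = { α, γ, ε, ζ }ᶜ
  { ε, ζ }  = { α, β, γ, δ }ᶜ
  { β, ε, ζ }  = { α, γ, δ }ᶜ
  [22 total]
Round 4: +10 →
  { α, β }  = { α } ∪ { β }
  { β, γ }  = { β } ∪ { γ }
  { γ, δ }  = { γ } ∪ { δ }
  { α, β, γ }  = { β } ∪ { α, γ }
  { α, ε, ζ }  = { ε, ζ } ∪ { α }
  { β, γ, δ }  = { γ } ∪ { β, δ }
  { δ, ε, ζ }  = { ε, ζ } ∪ { δ }
  { α, β, ε, ζ }  = { α } ∪ { β, ε, ζ }
  { α, δ, ε, ζ }  = { ε, ζ } ∪ { α, δ }
  { γ, δ, ε, ζ }  = { γ, ε, ζ } ∪ { δ }
  [32 total]
Round 5: already closed under ᶜ and ∪.

σ(𝒞) = { {  }, { α }, { β }, { γ }, { δ }, { α, β }, { α, γ }, { α, δ }, { β, γ }, { β, δ }, { γ, δ }, { ε, ζ }, { α, β, γ }, { α, β, δ }, { α, γ, δ }, { α, ε, ζ }, { β, γ, δ }, { β, ε, ζ }, { γ, ε, ζ }, { δ, ε, ζ }, { α, β, γ, δ }, { α, β, ε, ζ }, { α, γ, ε, ζ }, { α, δ, ε, ζ }, { β, γ, ε, ζ }, { β, δ, ε, ζ }, { γ, δ, ε, ζ }, { α, β, γ, ε, ζ }, { α, β, δ, ε, ζ }, { α, γ, δ, ε, ζ }, { β, γ, δ, ε, ζ }, Ω }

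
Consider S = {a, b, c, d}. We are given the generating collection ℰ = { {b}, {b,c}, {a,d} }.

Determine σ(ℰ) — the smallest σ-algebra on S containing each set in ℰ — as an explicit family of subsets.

Take S₀ = ℰ ∪ {∅, S} = { {}, {b}, {a,d}, {b,c}, S }.
Round 1. New:
  {a,b,d}  = {a,d} ∪ {b}
  {a,c,d}  = complement {b}
  |family| = 7
Round 2: 1 new —
  {c}  = complement {a,b,d}
  |family| = 8
Round 3 adds nothing — fixpoint reached.

σ(ℰ) = { {}, {b}, {c}, {a,d}, {b,c}, {a,b,d}, {a,c,d}, S }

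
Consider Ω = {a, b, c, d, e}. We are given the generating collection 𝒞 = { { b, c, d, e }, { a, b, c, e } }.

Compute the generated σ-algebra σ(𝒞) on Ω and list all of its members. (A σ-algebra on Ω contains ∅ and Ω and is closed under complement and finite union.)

σ(𝒞) = { {  }, { a }, { d }, { a, d }, { b, c, e }, { a, b, c, e }, { b, c, d, e }, Ω }

Trace:
Seed the family with 𝒞 together with ∅ and Ω: { {  }, { a, b, c, e }, { b, c, d, e }, Ω }.
Round 1. New:
  { a }  = Ω∖{ b, c, d, e }
  { d }  = Ω∖{ a, b, c, e }
  — 6 sets.
Round 2 (1 new):
  { a, d }  = { d } ∪ { a }
  — 7 sets.
Round 3: 1 new —
  { b, c, e }  = Ω∖{ a, d }
  — 8 sets.
Round 4 adds nothing — fixpoint reached.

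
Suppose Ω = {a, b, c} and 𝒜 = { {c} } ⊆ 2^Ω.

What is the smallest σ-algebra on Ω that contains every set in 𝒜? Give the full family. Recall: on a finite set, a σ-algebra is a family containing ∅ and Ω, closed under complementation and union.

Answer: σ(𝒜) = { {}, {c}, {a,b}, Ω }

Trace:
Take S₀ = 𝒜 ∪ {∅, Ω} = { {}, {c}, Ω }.
Iteration 1 adds 1:
  {a,b}  = ᶜ of {c}
  [4 total]
Iteration 2: closed — nothing new.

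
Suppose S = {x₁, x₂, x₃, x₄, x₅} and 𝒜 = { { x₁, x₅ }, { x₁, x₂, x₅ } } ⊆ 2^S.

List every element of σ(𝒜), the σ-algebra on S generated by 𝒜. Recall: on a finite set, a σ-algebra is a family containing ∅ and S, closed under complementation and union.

σ(𝒜) = { {  }, { x₂ }, { x₁, x₅ }, { x₃, x₄ }, { x₁, x₂, x₅ }, { x₂, x₃, x₄ }, { x₁, x₃, x₄, x₅ }, S }

Check:
Begin from { {  }, { x₁, x₅ }, { x₁, x₂, x₅ }, S } (that is, 𝒜 plus ∅ and S).
Pass 1 adds 2:
  { x₃, x₄ }  = S∖{ x₁, x₂, x₅ }
  { x₂, x₃, x₄ }  = S∖{ x₁, x₅ }
  [6 total]
Pass 2: 1 new —
  { x₁, x₃, x₄, x₅ }  = { x₃, x₄ } ∪ { x₁, x₅ }
  [7 total]
Pass 3: 1 new —
  { x₂ }  = S∖{ x₁, x₃, x₄, x₅ }
  [8 total]
Pass 4: stable.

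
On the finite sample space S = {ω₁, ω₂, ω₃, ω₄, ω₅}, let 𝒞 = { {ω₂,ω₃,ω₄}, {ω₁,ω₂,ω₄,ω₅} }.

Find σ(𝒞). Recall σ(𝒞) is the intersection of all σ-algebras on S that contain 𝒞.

Initial family (4 sets): { ∅, {ω₂,ω₃,ω₄}, {ω₁,ω₂,ω₄,ω₅}, S }.
Iteration 1. New:
  {ω₃}  = {ω₁,ω₂,ω₄,ω₅}ᶜ
  {ω₁,ω₅}  = {ω₂,ω₃,ω₄}ᶜ
Iteration 2: 1 new —
  {ω₁,ω₃,ω₅}  = {ω₃} ∪ {ω₁,ω₅}
Iteration 3 (1 new):
  {ω₂,ω₄}  = {ω₁,ω₃,ω₅}ᶜ
Iteration 4: no new sets; the family is a σ-algebra.

Therefore σ(𝒞) = { ∅, {ω₃}, {ω₁,ω₅}, {ω₂,ω₄}, {ω₁,ω₃,ω₅}, {ω₂,ω₃,ω₄}, {ω₁,ω₂,ω₄,ω₅}, S } (|σ(𝒞)| = 8).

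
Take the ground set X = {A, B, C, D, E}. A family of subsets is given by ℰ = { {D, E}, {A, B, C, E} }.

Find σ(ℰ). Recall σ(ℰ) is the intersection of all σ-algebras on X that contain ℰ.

Start: ℰ ∪ {∅, X} = { {}, {D, E}, {A, B, C, E}, X }.
Iteration 1: +2 →
  {D}  = X∖{A, B, C, E}
  {A, B, C}  = X∖{D, E}
  (now 6)
Iteration 2: +1 →
  {A, B, C, D}  = {A, B, C} ∪ {D}
  (now 7)
Iteration 3: +1 →
  {E}  = X∖{A, B, C, D}
  (now 8)
Iteration 4: stable.

σ(ℰ) = { {}, {D}, {E}, {D, E}, {A, B, C}, {A, B, C, D}, {A, B, C, E}, X }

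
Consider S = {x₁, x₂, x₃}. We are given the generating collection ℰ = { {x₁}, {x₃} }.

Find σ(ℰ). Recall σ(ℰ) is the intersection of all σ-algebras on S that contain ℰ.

Begin from { ∅, {x₁}, {x₃}, S } (that is, ℰ plus ∅ and S).
Step 1 (3 new):
  {x₁, x₂}  = complement {x₃}
  {x₁, x₃}  = {x₃} ∪ {x₁}
  {x₂, x₃}  = complement {x₁}
  [7 total]
Step 2 (1 new):
  {x₂}  = complement {x₁, x₃}
  [8 total]
Step 3: already closed under ᶜ and ∪.

Hence σ(ℰ) has 8 members: { ∅, {x₁}, {x₂}, {x₃}, {x₁, x₂}, {x₁, x₃}, {x₂, x₃}, S }.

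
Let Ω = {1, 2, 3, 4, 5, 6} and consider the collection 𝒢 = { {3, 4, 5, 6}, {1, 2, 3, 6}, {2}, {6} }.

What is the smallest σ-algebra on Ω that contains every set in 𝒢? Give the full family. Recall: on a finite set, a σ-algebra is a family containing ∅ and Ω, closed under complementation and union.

Initial family (6 sets): { {}, {2}, {6}, {1, 2, 3, 6}, {3, 4, 5, 6}, Ω }.
Iteration 1 adds 6:
  {1, 2}  = ᶜ of {3, 4, 5, 6}
  {2, 6}  = {2} ∪ {6}
  {4, 5}  = ᶜ of {1, 2, 3, 6}
  {1, 2, 3, 4, 5}  = ᶜ of {6}
  {1, 3, 4, 5, 6}  = ᶜ of {2}
  {2, 3, 4, 5, 6}  = {3, 4, 5, 6} ∪ {2}
  (now 12)
Iteration 2: +7 →
  {1}  = ᶜ of {2, 3, 4, 5, 6}
  {1, 2, 6}  = {1, 2} ∪ {2, 6}
  {2, 4, 5}  = {2} ∪ {4, 5}
  {4, 5, 6}  = {6} ∪ {4, 5}
  {1, 2, 4, 5}  = {1, 2} ∪ {4, 5}
  {1, 3, 4, 5}  = ᶜ of {2, 6}
  {2, 4, 5, 6}  = {2, 6} ∪ {4, 5}
  (now 19)
Iteration 3: 9 new —
  {1, 3}  = ᶜ of {2, 4, 5, 6}
  {1, 6}  = {6} ∪ {1}
  {3, 6}  = ᶜ of {1, 2, 4, 5}
  {1, 2, 3}  = ᶜ of {4, 5, 6}
  {1, 3, 6}  = ᶜ of {2, 4, 5}
  {1, 4, 5}  = {4, 5} ∪ {1}
  {3, 4, 5}  = ᶜ of {1, 2, 6}
  {1, 4, 5, 6}  = {4, 5, 6} ∪ {1}
  {1, 2, 4, 5, 6}  = {4, 5} ∪ {1, 2, 6}
  (now 28)
Iteration 4: 4 new —
  {3}  = ᶜ of {1, 2, 4, 5, 6}
  {2, 3}  = ᶜ of {1, 4, 5, 6}
  {2, 3, 6}  = ᶜ of {1, 4, 5}
  {2, 3, 4, 5}  = ᶜ of {1, 6}
  (now 32)
Iteration 5 adds nothing — fixpoint reached.

Hence σ(𝒢) has 32 members: { {}, {1}, {2}, {3}, {6}, {1, 2}, {1, 3}, {1, 6}, {2, 3}, {2, 6}, {3, 6}, {4, 5}, {1, 2, 3}, {1, 2, 6}, {1, 3, 6}, {1, 4, 5}, {2, 3, 6}, {2, 4, 5}, {3, 4, 5}, {4, 5, 6}, {1, 2, 3, 6}, {1, 2, 4, 5}, {1, 3, 4, 5}, {1, 4, 5, 6}, {2, 3, 4, 5}, {2, 4, 5, 6}, {3, 4, 5, 6}, {1, 2, 3, 4, 5}, {1, 2, 4, 5, 6}, {1, 3, 4, 5, 6}, {2, 3, 4, 5, 6}, Ω }.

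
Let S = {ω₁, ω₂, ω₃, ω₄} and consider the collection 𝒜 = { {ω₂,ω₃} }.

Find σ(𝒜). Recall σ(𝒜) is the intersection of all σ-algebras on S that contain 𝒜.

|σ(𝒜)| = 4.  σ(𝒜) = { {}, {ω₁,ω₄}, {ω₂,ω₃}, S }

Derivation:
Initial family (3 sets): { {}, {ω₂,ω₃}, S }.
Pass 1: +1 →
  {ω₁,ω₄}  = ᶜ of {ω₂,ω₃}
Pass 2: stable.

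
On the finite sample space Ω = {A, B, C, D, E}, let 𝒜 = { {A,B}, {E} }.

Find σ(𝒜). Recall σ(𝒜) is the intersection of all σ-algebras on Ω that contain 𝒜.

Seed the family with 𝒜 together with ∅ and Ω: { ∅, {E}, {A,B}, Ω }.
Round 1. New:
  {A,B,E}  = {A,B} ∪ {E}
  {C,D,E}  = {A,B}ᶜ
  {A,B,C,D}  = {E}ᶜ
Round 2 adds 1:
  {C,D}  = {A,B,E}ᶜ
Round 3: no new sets; the family is a σ-algebra.

|σ(𝒜)| = 8.  σ(𝒜) = { ∅, {E}, {A,B}, {C,D}, {A,B,E}, {C,D,E}, {A,B,C,D}, Ω }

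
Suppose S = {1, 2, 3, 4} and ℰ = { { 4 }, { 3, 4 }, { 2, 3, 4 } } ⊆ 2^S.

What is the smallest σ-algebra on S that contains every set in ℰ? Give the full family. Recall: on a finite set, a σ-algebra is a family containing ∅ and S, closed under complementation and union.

Begin from { {}, { 4 }, { 3, 4 }, { 2, 3, 4 }, S } (that is, ℰ plus ∅ and S).
Step 1 adds 3:
  { 1 }  = ᶜ of { 2, 3, 4 }
  { 1, 2 }  = ᶜ of { 3, 4 }
  { 1, 2, 3 }  = ᶜ of { 4 }
Step 2. New:
  { 1, 4 }  = { 4 } ∪ { 1 }
  { 1, 2, 4 }  = { 4 } ∪ { 1, 2 }
  { 1, 3, 4 }  = { 3, 4 } ∪ { 1 }
Step 3. New:
  { 2 }  = ᶜ of { 1, 3, 4 }
  { 3 }  = ᶜ of { 1, 2, 4 }
  { 2, 3 }  = ᶜ of { 1, 4 }
Step 4 (2 new):
  { 1, 3 }  = { 3 } ∪ { 1 }
  { 2, 4 }  = { 4 } ∪ { 2 }
Step 5 adds nothing — fixpoint reached.

σ(ℰ) = { {}, { 1 }, { 2 }, { 3 }, { 4 }, { 1, 2 }, { 1, 3 }, { 1, 4 }, { 2, 3 }, { 2, 4 }, { 3, 4 }, { 1, 2, 3 }, { 1, 2, 4 }, { 1, 3, 4 }, { 2, 3, 4 }, S }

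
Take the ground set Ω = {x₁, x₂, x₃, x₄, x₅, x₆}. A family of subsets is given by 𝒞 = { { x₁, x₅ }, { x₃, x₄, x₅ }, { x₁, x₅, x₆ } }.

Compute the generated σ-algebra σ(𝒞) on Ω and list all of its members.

σ(𝒞) = { {}, { x₁ }, { x₂ }, { x₅ }, { x₆ }, { x₁, x₂ }, { x₁, x₅ }, { x₁, x₆ }, { x₂, x₅ }, { x₂, x₆ }, { x₃, x₄ }, { x₅, x₆ }, { x₁, x₂, x₅ }, { x₁, x₂, x₆ }, { x₁, x₃, x₄ }, { x₁, x₅, x₆ }, { x₂, x₃, x₄ }, { x₂, x₅, x₆ }, { x₃, x₄, x₅ }, { x₃, x₄, x₆ }, { x₁, x₂, x₃, x₄ }, { x₁, x₂, x₅, x₆ }, { x₁, x₃, x₄, x₅ }, { x₁, x₃, x₄, x₆ }, { x₂, x₃, x₄, x₅ }, { x₂, x₃, x₄, x₆ }, { x₃, x₄, x₅, x₆ }, { x₁, x₂, x₃, x₄, x₅ }, { x₁, x₂, x₃, x₄, x₆ }, { x₁, x₃, x₄, x₅, x₆ }, { x₂, x₃, x₄, x₅, x₆ }, Ω }

Trace:
Take S₀ = 𝒞 ∪ {∅, Ω} = { {}, { x₁, x₅ }, { x₁, x₅, x₆ }, { x₃, x₄, x₅ }, Ω }.
Round 1 adds 5:
  { x₁, x₂, x₆ }  = ᶜ of { x₃, x₄, x₅ }
  { x₂, x₃, x₄ }  = ᶜ of { x₁, x₅, x₆ }
  { x₁, x₃, x₄, x₅ }  = { x₃, x₄, x₅ } ∪ { x₁, x₅ }
  { x₂, x₃, x₄, x₆ }  = ᶜ of { x₁, x₅ }
  { x₁, x₃, x₄, x₅, x₆ }  = { x₃, x₄, x₅ } ∪ { x₁, x₅, x₆ }
  (now 10)
Round 2. New:
  { x₂ }  = ᶜ of { x₁, x₃, x₄, x₅, x₆ }
  { x₂, x₆ }  = ᶜ of { x₁, x₃, x₄, x₅ }
  { x₁, x₂, x₅, x₆ }  = { x₁, x₅, x₆ } ∪ { x₁, x₂, x₆ }
  { x₂, x₃, x₄, x₅ }  = { x₃, x₄, x₅ } ∪ { x₂, x₃, x₄ }
  { x₁, x₂, x₃, x₄, x₅ }  = { x₂, x₃, x₄ } ∪ { x₁, x₃, x₄, x₅ }
  { x₁, x₂, x₃, x₄, x₆ }  = { x₂, x₃, x₄ } ∪ { x₁, x₂, x₆ }
  { x₂, x₃, x₄, x₅, x₆ }  = { x₃, x₄, x₅ } ∪ { x₂, x₃, x₄, x₆ }
  (now 17)
Round 3. New:
  { x₁ }  = ᶜ of { x₂, x₃, x₄, x₅, x₆ }
  { x₅ }  = ᶜ of { x₁, x₂, x₃, x₄, x₆ }
  { x₆ }  = ᶜ of { x₁, x₂, x₃, x₄, x₅ }
  { x₁, x₆ }  = ᶜ of { x₂, x₃, x₄, x₅ }
  { x₃, x₄ }  = ᶜ of { x₁, x₂, x₅, x₆ }
  { x₁, x₂, x₅ }  = { x₁, x₅ } ∪ { x₂ }
  (now 23)
Round 4: +9 →
  { x₁, x₂ }  = { x₂ } ∪ { x₁ }
  { x₂, x₅ }  = { x₂ } ∪ { x₅ }
  { x₅, x₆ }  = { x₆ } ∪ { x₅ }
  { x₁, x₃, x₄ }  = { x₃, x₄ } ∪ { x₁ }
  { x₂, x₅, x₆ }  = { x₂, x₆ } ∪ { x₅ }
  { x₃, x₄, x₆ }  = ᶜ of { x₁, x₂, x₅ }
  { x₁, x₂, x₃, x₄ }  = { x₂, x₃, x₄ } ∪ { x₁ }
  { x₁, x₃, x₄, x₆ }  = { x₃, x₄ } ∪ { x₁, x₆ }
  { x₃, x₄, x₅, x₆ }  = { x₃, x₄, x₅ } ∪ { x₆ }
  (now 32)
After Round 5 the family is unchanged; done.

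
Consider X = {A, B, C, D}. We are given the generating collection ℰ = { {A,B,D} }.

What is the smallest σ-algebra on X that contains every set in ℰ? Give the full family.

Begin from { ∅, {A,B,D}, X } (that is, ℰ plus ∅ and X).
Step 1 (1 new):
  {C}  = X∖{A,B,D}
  |family| = 4
Step 2: already closed under ᶜ and ∪.

|σ(ℰ)| = 4.  σ(ℰ) = { ∅, {C}, {A,B,D}, X }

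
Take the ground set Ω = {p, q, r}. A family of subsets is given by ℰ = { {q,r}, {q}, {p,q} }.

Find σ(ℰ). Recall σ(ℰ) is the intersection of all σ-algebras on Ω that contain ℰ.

σ(ℰ) (8 sets): { ∅, {p}, {q}, {r}, {p,q}, {p,r}, {q,r}, Ω }

Trace:
Seed the family with ℰ together with ∅ and Ω: { ∅, {q}, {p,q}, {q,r}, Ω }.
Pass 1 adds 3:
  {p}  = complement {q,r}
  {r}  = complement {p,q}
  {p,r}  = complement {q}
  (now 8)
Pass 2: already closed under ᶜ and ∪.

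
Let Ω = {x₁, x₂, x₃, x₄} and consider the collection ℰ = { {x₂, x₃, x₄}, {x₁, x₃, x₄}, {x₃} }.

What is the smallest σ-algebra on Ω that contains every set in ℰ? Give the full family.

Begin from { {}, {x₃}, {x₁, x₃, x₄}, {x₂, x₃, x₄}, Ω } (that is, ℰ plus ∅ and Ω).
Step 1: +3 →
  {x₁}  = Ω∖{x₂, x₃, x₄}
  {x₂}  = Ω∖{x₁, x₃, x₄}
  {x₁, x₂, x₄}  = Ω∖{x₃}
  |family| = 8
Step 2 adds 3:
  {x₁, x₂}  = {x₂} ∪ {x₁}
  {x₁, x₃}  = {x₃} ∪ {x₁}
  {x₂, x₃}  = {x₃} ∪ {x₂}
  |family| = 11
Step 3. New:
  {x₁, x₄}  = Ω∖{x₂, x₃}
  {x₂, x₄}  = Ω∖{x₁, x₃}
  {x₃, x₄}  = Ω∖{x₁, x₂}
  {x₁, x₂, x₃}  = {x₃} ∪ {x₁, x₂}
  |family| = 15
Step 4 adds 1:
  {x₄}  = Ω∖{x₁, x₂, x₃}
  |family| = 16
After Step 5 the family is unchanged; done.

σ(ℰ) = { {}, {x₁}, {x₂}, {x₃}, {x₄}, {x₁, x₂}, {x₁, x₃}, {x₁, x₄}, {x₂, x₃}, {x₂, x₄}, {x₃, x₄}, {x₁, x₂, x₃}, {x₁, x₂, x₄}, {x₁, x₃, x₄}, {x₂, x₃, x₄}, Ω }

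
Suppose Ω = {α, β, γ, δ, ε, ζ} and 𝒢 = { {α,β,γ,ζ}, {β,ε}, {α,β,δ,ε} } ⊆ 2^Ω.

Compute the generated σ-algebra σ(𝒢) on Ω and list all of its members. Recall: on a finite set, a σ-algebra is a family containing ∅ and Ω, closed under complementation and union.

Take S₀ = 𝒢 ∪ {∅, Ω} = { ∅, {β,ε}, {α,β,γ,ζ}, {α,β,δ,ε}, Ω }.
Iteration 1 (4 new):
  {γ,ζ}  = {α,β,δ,ε}ᶜ
  {δ,ε}  = {α,β,γ,ζ}ᶜ
  {α,γ,δ,ζ}  = {β,ε}ᶜ
  {α,β,γ,ε,ζ}  = {β,ε} ∪ {α,β,γ,ζ}
  |family| = 9
Iteration 2 (6 new):
  {δ}  = {α,β,γ,ε,ζ}ᶜ
  {β,δ,ε}  = {β,ε} ∪ {δ,ε}
  {β,γ,ε,ζ}  = {β,ε} ∪ {γ,ζ}
  {γ,δ,ε,ζ}  = {δ,ε} ∪ {γ,ζ}
  {α,β,γ,δ,ζ}  = {α,β,γ,ζ} ∪ {α,γ,δ,ζ}
  {α,γ,δ,ε,ζ}  = {δ,ε} ∪ {α,γ,δ,ζ}
  |family| = 15
Iteration 3: +7 →
  {β}  = {α,γ,δ,ε,ζ}ᶜ
  {ε}  = {α,β,γ,δ,ζ}ᶜ
  {α,β}  = {γ,δ,ε,ζ}ᶜ
  {α,δ}  = {β,γ,ε,ζ}ᶜ
  {α,γ,ζ}  = {β,δ,ε}ᶜ
  {γ,δ,ζ}  = {γ,ζ} ∪ {δ}
  {β,γ,δ,ε,ζ}  = {δ,ε} ∪ {β,γ,ε,ζ}
  |family| = 22
Iteration 4 (9 new):
  {α}  = {β,γ,δ,ε,ζ}ᶜ
  {β,δ}  = {β} ∪ {δ}
  {α,β,δ}  = {β} ∪ {α,δ}
  {α,β,ε}  = {γ,δ,ζ}ᶜ
  {α,δ,ε}  = {δ,ε} ∪ {α,δ}
  {β,γ,ζ}  = {β} ∪ {γ,ζ}
  {γ,ε,ζ}  = {ε} ∪ {γ,ζ}
  {α,γ,ε,ζ}  = {α,γ,ζ} ∪ {ε}
  {β,γ,δ,ζ}  = {β} ∪ {γ,δ,ζ}
  |family| = 31
Iteration 5. New:
  {α,ε}  = {β,γ,δ,ζ}ᶜ
  |family| = 32
Iteration 6: stable.

Therefore σ(𝒢) = { ∅, {α}, {β}, {δ}, {ε}, {α,β}, {α,δ}, {α,ε}, {β,δ}, {β,ε}, {γ,ζ}, {δ,ε}, {α,β,δ}, {α,β,ε}, {α,γ,ζ}, {α,δ,ε}, {β,γ,ζ}, {β,δ,ε}, {γ,δ,ζ}, {γ,ε,ζ}, {α,β,γ,ζ}, {α,β,δ,ε}, {α,γ,δ,ζ}, {α,γ,ε,ζ}, {β,γ,δ,ζ}, {β,γ,ε,ζ}, {γ,δ,ε,ζ}, {α,β,γ,δ,ζ}, {α,β,γ,ε,ζ}, {α,γ,δ,ε,ζ}, {β,γ,δ,ε,ζ}, Ω } (|σ(𝒢)| = 32).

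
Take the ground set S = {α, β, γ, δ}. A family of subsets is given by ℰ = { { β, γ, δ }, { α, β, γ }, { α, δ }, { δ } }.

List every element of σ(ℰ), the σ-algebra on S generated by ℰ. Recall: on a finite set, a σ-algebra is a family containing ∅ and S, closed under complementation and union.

Answer: σ(ℰ) = { {}, { α }, { δ }, { α, δ }, { β, γ }, { α, β, γ }, { β, γ, δ }, S }

Working:
Seed the family with ℰ together with ∅ and S: { {}, { δ }, { α, δ }, { α, β, γ }, { β, γ, δ }, S }.
Step 1 (2 new):
  { α }  = ᶜ of { β, γ, δ }
  { β, γ }  = ᶜ of { α, δ }
  — 8 sets.
After Step 2 the family is unchanged; done.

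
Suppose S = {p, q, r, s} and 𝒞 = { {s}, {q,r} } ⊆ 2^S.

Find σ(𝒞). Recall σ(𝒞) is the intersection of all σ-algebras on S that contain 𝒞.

Initial family (4 sets): { {}, {s}, {q,r}, S }.
Step 1 adds 3:
  {p,s}  = S∖{q,r}
  {p,q,r}  = S∖{s}
  {q,r,s}  = {s} ∪ {q,r}
  (now 7)
Step 2. New:
  {p}  = S∖{q,r,s}
  (now 8)
Step 3: closed — nothing new.

|σ(𝒞)| = 8.  σ(𝒞) = { {}, {p}, {s}, {p,s}, {q,r}, {p,q,r}, {q,r,s}, S }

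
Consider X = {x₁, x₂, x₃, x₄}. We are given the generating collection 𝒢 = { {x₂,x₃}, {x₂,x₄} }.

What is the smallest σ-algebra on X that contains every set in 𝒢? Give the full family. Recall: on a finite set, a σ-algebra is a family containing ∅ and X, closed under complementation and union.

σ(𝒢) = { ∅, {x₁}, {x₂}, {x₃}, {x₄}, {x₁,x₂}, {x₁,x₃}, {x₁,x₄}, {x₂,x₃}, {x₂,x₄}, {x₃,x₄}, {x₁,x₂,x₃}, {x₁,x₂,x₄}, {x₁,x₃,x₄}, {x₂,x₃,x₄}, X }

Trace:
Begin from { ∅, {x₂,x₃}, {x₂,x₄}, X } (that is, 𝒢 plus ∅ and X).
Pass 1 (3 new):
  {x₁,x₃}  = X∖{x₂,x₄}
  {x₁,x₄}  = X∖{x₂,x₃}
  {x₂,x₃,x₄}  = {x₂,x₄} ∪ {x₂,x₃}
Pass 2. New:
  {x₁}  = X∖{x₂,x₃,x₄}
  {x₁,x₂,x₃}  = {x₂,x₃} ∪ {x₁,x₃}
  {x₁,x₂,x₄}  = {x₁,x₄} ∪ {x₂,x₄}
  {x₁,x₃,x₄}  = {x₁,x₄} ∪ {x₁,x₃}
Pass 3 (3 new):
  {x₂}  = X∖{x₁,x₃,x₄}
  {x₃}  = X∖{x₁,x₂,x₄}
  {x₄}  = X∖{x₁,x₂,x₃}
Pass 4: 2 new —
  {x₁,x₂}  = {x₂} ∪ {x₁}
  {x₃,x₄}  = {x₃} ∪ {x₄}
Pass 5: no new sets; the family is a σ-algebra.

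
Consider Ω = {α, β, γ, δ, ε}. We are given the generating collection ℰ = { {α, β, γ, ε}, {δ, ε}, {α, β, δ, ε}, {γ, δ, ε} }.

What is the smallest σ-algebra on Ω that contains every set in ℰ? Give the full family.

σ(ℰ) = { {}, {γ}, {δ}, {ε}, {α, β}, {γ, δ}, {γ, ε}, {δ, ε}, {α, β, γ}, {α, β, δ}, {α, β, ε}, {γ, δ, ε}, {α, β, γ, δ}, {α, β, γ, ε}, {α, β, δ, ε}, Ω }

Check:
Begin from { {}, {δ, ε}, {γ, δ, ε}, {α, β, γ, ε}, {α, β, δ, ε}, Ω } (that is, ℰ plus ∅ and Ω).
Step 1 (4 new):
  {γ}  = Ω∖{α, β, δ, ε}
  {δ}  = Ω∖{α, β, γ, ε}
  {α, β}  = Ω∖{γ, δ, ε}
  {α, β, γ}  = Ω∖{δ, ε}
Step 2: 3 new —
  {γ, δ}  = {γ} ∪ {δ}
  {α, β, δ}  = {α, β} ∪ {δ}
  {α, β, γ, δ}  = {α, β, γ} ∪ {δ}
Step 3 adds 3:
  {ε}  = Ω∖{α, β, γ, δ}
  {γ, ε}  = Ω∖{α, β, δ}
  {α, β, ε}  = Ω∖{γ, δ}
Step 4: already closed under ᶜ and ∪.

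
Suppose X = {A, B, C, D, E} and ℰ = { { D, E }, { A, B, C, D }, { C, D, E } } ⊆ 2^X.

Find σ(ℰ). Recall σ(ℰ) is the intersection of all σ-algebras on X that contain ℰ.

Take S₀ = ℰ ∪ {∅, X} = { {}, { D, E }, { C, D, E }, { A, B, C, D }, X }.
Iteration 1 adds 3:
  { E }  = X∖{ A, B, C, D }
  { A, B }  = X∖{ C, D, E }
  { A, B, C }  = X∖{ D, E }
  |family| = 8
Iteration 2 adds 3:
  { A, B, E }  = { A, B } ∪ { E }
  { A, B, C, E }  = { A, B, C } ∪ { E }
  { A, B, D, E }  = { D, E } ∪ { A, B }
  |family| = 11
Iteration 3: 3 new —
  { C }  = X∖{ A, B, D, E }
  { D }  = X∖{ A, B, C, E }
  { C, D }  = X∖{ A, B, E }
  |family| = 14
Iteration 4: 2 new —
  { C, E }  = { C } ∪ { E }
  { A, B, D }  = { A, B } ∪ { D }
  |family| = 16
After Iteration 5 the family is unchanged; done.

|σ(ℰ)| = 16.  σ(ℰ) = { {}, { C }, { D }, { E }, { A, B }, { C, D }, { C, E }, { D, E }, { A, B, C }, { A, B, D }, { A, B, E }, { C, D, E }, { A, B, C, D }, { A, B, C, E }, { A, B, D, E }, X }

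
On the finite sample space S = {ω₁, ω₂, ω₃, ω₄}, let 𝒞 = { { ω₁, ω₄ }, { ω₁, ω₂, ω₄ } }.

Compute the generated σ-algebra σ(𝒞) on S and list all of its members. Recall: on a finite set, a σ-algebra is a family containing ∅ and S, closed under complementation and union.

Answer: σ(𝒞) = { {}, { ω₂ }, { ω₃ }, { ω₁, ω₄ }, { ω₂, ω₃ }, { ω₁, ω₂, ω₄ }, { ω₁, ω₃, ω₄ }, S }

Trace:
Begin from { {}, { ω₁, ω₄ }, { ω₁, ω₂, ω₄ }, S } (that is, 𝒞 plus ∅ and S).
Pass 1. New:
  { ω₃ }  = ᶜ of { ω₁, ω₂, ω₄ }
  { ω₂, ω₃ }  = ᶜ of { ω₁, ω₄ }
  (now 6)
Pass 2 (1 new):
  { ω₁, ω₃, ω₄ }  = { ω₃ } ∪ { ω₁, ω₄ }
  (now 7)
Pass 3 adds 1:
  { ω₂ }  = ᶜ of { ω₁, ω₃, ω₄ }
  (now 8)
Pass 4: stable.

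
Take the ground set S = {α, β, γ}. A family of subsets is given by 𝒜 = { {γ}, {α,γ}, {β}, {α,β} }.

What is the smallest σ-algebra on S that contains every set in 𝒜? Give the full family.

Initial family (6 sets): { {}, {β}, {γ}, {α,β}, {α,γ}, S }.
Iteration 1: +1 →
  {β,γ}  = {γ} ∪ {β}
  [7 total]
Iteration 2 adds 1:
  {α}  = {β,γ}ᶜ
  [8 total]
Iteration 3: stable.

Therefore σ(𝒜) = { {}, {α}, {β}, {γ}, {α,β}, {α,γ}, {β,γ}, S } (|σ(𝒜)| = 8).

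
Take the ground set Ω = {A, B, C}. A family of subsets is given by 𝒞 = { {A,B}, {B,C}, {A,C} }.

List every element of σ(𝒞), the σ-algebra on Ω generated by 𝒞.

σ(𝒞) = { ∅, {A}, {B}, {C}, {A,B}, {A,C}, {B,C}, Ω }

Trace:
Begin from { ∅, {A,B}, {A,C}, {B,C}, Ω } (that is, 𝒞 plus ∅ and Ω).
Iteration 1 (3 new):
  {A}  = {B,C}ᶜ
  {B}  = {A,C}ᶜ
  {C}  = {A,B}ᶜ
  [8 total]
Iteration 2: stable.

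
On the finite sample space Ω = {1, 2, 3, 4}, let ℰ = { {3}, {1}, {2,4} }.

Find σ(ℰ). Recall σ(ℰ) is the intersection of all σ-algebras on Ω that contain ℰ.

Start: ℰ ∪ {∅, Ω} = { ∅, {1}, {3}, {2,4}, Ω }.
Step 1: +3 →
  {1,3}  = complement {2,4}
  {1,2,4}  = complement {3}
  {2,3,4}  = complement {1}
  — 8 sets.
Step 2: closed — nothing new.

Hence σ(ℰ) has 8 members: { ∅, {1}, {3}, {1,3}, {2,4}, {1,2,4}, {2,3,4}, Ω }.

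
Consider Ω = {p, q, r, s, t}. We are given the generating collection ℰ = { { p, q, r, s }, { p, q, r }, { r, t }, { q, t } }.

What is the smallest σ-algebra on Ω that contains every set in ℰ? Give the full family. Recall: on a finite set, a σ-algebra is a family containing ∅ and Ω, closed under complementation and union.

Start: ℰ ∪ {∅, Ω} = { {}, { q, t }, { r, t }, { p, q, r }, { p, q, r, s }, Ω }.
Step 1 (6 new):
  { t }  = ᶜ of { p, q, r, s }
  { s, t }  = ᶜ of { p, q, r }
  { p, q, s }  = ᶜ of { r, t }
  { p, r, s }  = ᶜ of { q, t }
  { q, r, t }  = { q, t } ∪ { r, t }
  { p, q, r, t }  = { q, t } ∪ { p, q, r }
  (now 12)
Step 2: +7 →
  { s }  = ᶜ of { p, q, r, t }
  { p, s }  = ᶜ of { q, r, t }
  { q, s, t }  = { q, t } ∪ { s, t }
  { r, s, t }  = { s, t } ∪ { r, t }
  { p, q, s, t }  = { q, t } ∪ { p, q, s }
  { p, r, s, t }  = { t } ∪ { p, r, s }
  { q, r, s, t }  = { s, t } ∪ { q, r, t }
  (now 19)
Step 3 (6 new):
  { p }  = ᶜ of { q, r, s, t }
  { q }  = ᶜ of { p, r, s, t }
  { r }  = ᶜ of { p, q, s, t }
  { p, q }  = ᶜ of { r, s, t }
  { p, r }  = ᶜ of { q, s, t }
  { p, s, t }  = { s, t } ∪ { p, s }
  (now 25)
Step 4 adds 6:
  { p, t }  = { t } ∪ { p }
  { q, r }  = ᶜ of { p, s, t }
  { q, s }  = { q } ∪ { s }
  { r, s }  = { r } ∪ { s }
  { p, q, t }  = { q, t } ∪ { p, q }
  { p, r, t }  = { t } ∪ { p, r }
  (now 31)
Step 5 adds 1:
  { q, r, s }  = ᶜ of { p, t }
  (now 32)
Step 6 adds nothing — fixpoint reached.

Hence σ(ℰ) has 32 members: { {}, { p }, { q }, { r }, { s }, { t }, { p, q }, { p, r }, { p, s }, { p, t }, { q, r }, { q, s }, { q, t }, { r, s }, { r, t }, { s, t }, { p, q, r }, { p, q, s }, { p, q, t }, { p, r, s }, { p, r, t }, { p, s, t }, { q, r, s }, { q, r, t }, { q, s, t }, { r, s, t }, { p, q, r, s }, { p, q, r, t }, { p, q, s, t }, { p, r, s, t }, { q, r, s, t }, Ω }.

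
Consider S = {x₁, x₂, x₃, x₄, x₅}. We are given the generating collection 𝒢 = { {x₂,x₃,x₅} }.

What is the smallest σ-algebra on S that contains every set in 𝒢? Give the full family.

Answer: σ(𝒢) = { ∅, {x₁,x₄}, {x₂,x₃,x₅}, S }

Working:
Take S₀ = 𝒢 ∪ {∅, S} = { ∅, {x₂,x₃,x₅}, S }.
Step 1. New:
  {x₁,x₄}  = S∖{x₂,x₃,x₅}
  [4 total]
Step 2: no new sets; the family is a σ-algebra.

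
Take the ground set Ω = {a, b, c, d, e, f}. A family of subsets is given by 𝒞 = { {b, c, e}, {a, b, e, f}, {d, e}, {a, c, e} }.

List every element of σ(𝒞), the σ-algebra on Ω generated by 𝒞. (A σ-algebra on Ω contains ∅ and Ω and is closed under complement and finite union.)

Seed the family with 𝒞 together with ∅ and Ω: { {}, {d, e}, {a, c, e}, {b, c, e}, {a, b, e, f}, Ω }.
Round 1: +9 →
  {c, d}  = complement {a, b, e, f}
  {a, d, f}  = complement {b, c, e}
  {b, d, f}  = complement {a, c, e}
  {a, b, c, e}  = {b, c, e} ∪ {a, c, e}
  {a, b, c, f}  = complement {d, e}
  {a, c, d, e}  = {d, e} ∪ {a, c, e}
  {b, c, d, e}  = {d, e} ∪ {b, c, e}
  {a, b, c, e, f}  = {b, c, e} ∪ {a, b, e, f}
  {a, b, d, e, f}  = {d, e} ∪ {a, b, e, f}
  (now 15)
Round 2: +15 →
  {c}  = complement {a, b, d, e, f}
  {d}  = complement {a, b, c, e, f}
  {a, f}  = complement {b, c, d, e}
  {b, f}  = complement {a, c, d, e}
  {d, f}  = complement {a, b, c, e}
  {c, d, e}  = {c, d} ∪ {d, e}
  {a, b, d, f}  = {b, d, f} ∪ {a, d, f}
  {a, c, d, f}  = {c, d} ∪ {a, d, f}
  {a, d, e, f}  = {a, d, f} ∪ {d, e}
  {b, c, d, f}  = {b, d, f} ∪ {c, d}
  {b, d, e, f}  = {b, d, f} ∪ {d, e}
  {a, b, c, d, e}  = {c, d} ∪ {a, b, c, e}
  {a, b, c, d, f}  = {b, d, f} ∪ {a, b, c, f}
  {a, c, d, e, f}  = {a, c, e} ∪ {a, d, f}
  {b, c, d, e, f}  = {b, d, f} ∪ {b, c, d, e}
  (now 30)
Round 3 (17 new):
  {a}  = complement {b, c, d, e, f}
  {b}  = complement {a, c, d, e, f}
  {e}  = complement {a, b, c, d, f}
  {f}  = complement {a, b, c, d, e}
  {a, c}  = complement {b, d, e, f}
  {a, e}  = complement {b, c, d, f}
  {b, c}  = complement {a, d, e, f}
  {b, e}  = complement {a, c, d, f}
  {c, e}  = complement {a, b, d, f}
  {a, b, f}  = complement {c, d, e}
  {a, c, f}  = {a, f} ∪ {c}
  {b, c, f}  = {b, f} ∪ {c}
  {c, d, f}  = {c, d} ∪ {d, f}
  {d, e, f}  = {d, e} ∪ {d, f}
  {a, c, e, f}  = {a, f} ∪ {a, c, e}
  {b, c, e, f}  = {b, f} ∪ {b, c, e}
  {c, d, e, f}  = {c, d, e} ∪ {d, f}
  (now 47)
Round 4 adds 14:
  {a, b}  = complement {c, d, e, f}
  {a, d}  = complement {b, c, e, f}
  {b, d}  = complement {a, c, e, f}
  {c, f}  = {c} ∪ {f}
  {e, f}  = {f} ∪ {e}
  {a, b, c}  = complement {d, e, f}
  {a, b, e}  = complement {c, d, f}
  {a, c, d}  = {c, d} ∪ {a, c}
  {a, d, e}  = complement {b, c, f}
  {a, e, f}  = {a, f} ∪ {a, e}
  {b, c, d}  = {c, d} ∪ {b}
  {b, d, e}  = complement {a, c, f}
  {b, e, f}  = {b, f} ∪ {b, e}
  {c, e, f}  = {c, e} ∪ {f}
  (now 61)
Round 5: 3 new —
  {a, b, d}  = complement {c, e, f}
  {a, b, c, d}  = complement {e, f}
  {a, b, d, e}  = complement {c, f}
  (now 64)
Round 6: stable.

|σ(𝒞)| = 64.  σ(𝒞) = { {}, {a}, {b}, {c}, {d}, {e}, {f}, {a, b}, {a, c}, {a, d}, {a, e}, {a, f}, {b, c}, {b, d}, {b, e}, {b, f}, {c, d}, {c, e}, {c, f}, {d, e}, {d, f}, {e, f}, {a, b, c}, {a, b, d}, {a, b, e}, {a, b, f}, {a, c, d}, {a, c, e}, {a, c, f}, {a, d, e}, {a, d, f}, {a, e, f}, {b, c, d}, {b, c, e}, {b, c, f}, {b, d, e}, {b, d, f}, {b, e, f}, {c, d, e}, {c, d, f}, {c, e, f}, {d, e, f}, {a, b, c, d}, {a, b, c, e}, {a, b, c, f}, {a, b, d, e}, {a, b, d, f}, {a, b, e, f}, {a, c, d, e}, {a, c, d, f}, {a, c, e, f}, {a, d, e, f}, {b, c, d, e}, {b, c, d, f}, {b, c, e, f}, {b, d, e, f}, {c, d, e, f}, {a, b, c, d, e}, {a, b, c, d, f}, {a, b, c, e, f}, {a, b, d, e, f}, {a, c, d, e, f}, {b, c, d, e, f}, Ω }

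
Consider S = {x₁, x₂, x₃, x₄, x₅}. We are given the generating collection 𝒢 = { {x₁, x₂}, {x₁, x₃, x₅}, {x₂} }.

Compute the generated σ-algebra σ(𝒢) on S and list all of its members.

Initial family (5 sets): { {}, {x₂}, {x₁, x₂}, {x₁, x₃, x₅}, S }.
Iteration 1: +4 →
  {x₂, x₄}  = S∖{x₁, x₃, x₅}
  {x₃, x₄, x₅}  = S∖{x₁, x₂}
  {x₁, x₂, x₃, x₅}  = {x₁, x₂} ∪ {x₁, x₃, x₅}
  {x₁, x₃, x₄, x₅}  = S∖{x₂}
Iteration 2: 3 new —
  {x₄}  = S∖{x₁, x₂, x₃, x₅}
  {x₁, x₂, x₄}  = {x₁, x₂} ∪ {x₂, x₄}
  {x₂, x₃, x₄, x₅}  = {x₃, x₄, x₅} ∪ {x₂}
Iteration 3 adds 2:
  {x₁}  = S∖{x₂, x₃, x₄, x₅}
  {x₃, x₅}  = S∖{x₁, x₂, x₄}
Iteration 4 adds 2:
  {x₁, x₄}  = {x₄} ∪ {x₁}
  {x₂, x₃, x₅}  = {x₂} ∪ {x₃, x₅}
Iteration 5: already closed under ᶜ and ∪.

|σ(𝒢)| = 16.  σ(𝒢) = { {}, {x₁}, {x₂}, {x₄}, {x₁, x₂}, {x₁, x₄}, {x₂, x₄}, {x₃, x₅}, {x₁, x₂, x₄}, {x₁, x₃, x₅}, {x₂, x₃, x₅}, {x₃, x₄, x₅}, {x₁, x₂, x₃, x₅}, {x₁, x₃, x₄, x₅}, {x₂, x₃, x₄, x₅}, S }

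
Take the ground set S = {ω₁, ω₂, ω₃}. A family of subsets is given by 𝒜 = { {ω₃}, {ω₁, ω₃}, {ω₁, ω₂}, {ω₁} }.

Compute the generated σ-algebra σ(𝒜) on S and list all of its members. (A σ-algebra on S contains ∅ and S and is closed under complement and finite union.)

|σ(𝒜)| = 8.  σ(𝒜) = { {}, {ω₁}, {ω₂}, {ω₃}, {ω₁, ω₂}, {ω₁, ω₃}, {ω₂, ω₃}, S }

Trace:
Seed the family with 𝒜 together with ∅ and S: { {}, {ω₁}, {ω₃}, {ω₁, ω₂}, {ω₁, ω₃}, S }.
Pass 1: 2 new —
  {ω₂}  = {ω₁, ω₃}ᶜ
  {ω₂, ω₃}  = {ω₁}ᶜ
  [8 total]
Pass 2 adds nothing — fixpoint reached.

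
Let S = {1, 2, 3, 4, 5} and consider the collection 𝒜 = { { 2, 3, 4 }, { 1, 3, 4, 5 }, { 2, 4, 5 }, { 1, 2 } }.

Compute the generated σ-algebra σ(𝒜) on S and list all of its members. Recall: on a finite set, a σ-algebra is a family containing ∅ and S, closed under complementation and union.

Start: 𝒜 ∪ {∅, S} = { ∅, { 1, 2 }, { 2, 3, 4 }, { 2, 4, 5 }, { 1, 3, 4, 5 }, S }.
Pass 1 (7 new):
  { 2 }  = S∖{ 1, 3, 4, 5 }
  { 1, 3 }  = S∖{ 2, 4, 5 }
  { 1, 5 }  = S∖{ 2, 3, 4 }
  { 3, 4, 5 }  = S∖{ 1, 2 }
  { 1, 2, 3, 4 }  = { 2, 3, 4 } ∪ { 1, 2 }
  { 1, 2, 4, 5 }  = { 1, 2 } ∪ { 2, 4, 5 }
  { 2, 3, 4, 5 }  = { 2, 3, 4 } ∪ { 2, 4, 5 }
  [13 total]
Pass 2 adds 6:
  { 1 }  = S∖{ 2, 3, 4, 5 }
  { 3 }  = S∖{ 1, 2, 4, 5 }
  { 5 }  = S∖{ 1, 2, 3, 4 }
  { 1, 2, 3 }  = { 1, 2 } ∪ { 1, 3 }
  { 1, 2, 5 }  = { 1, 2 } ∪ { 1, 5 }
  { 1, 3, 5 }  = { 1, 3 } ∪ { 1, 5 }
  [19 total]
Pass 3 (7 new):
  { 2, 3 }  = { 2 } ∪ { 3 }
  { 2, 4 }  = S∖{ 1, 3, 5 }
  { 2, 5 }  = { 2 } ∪ { 5 }
  { 3, 4 }  = S∖{ 1, 2, 5 }
  { 3, 5 }  = { 5 } ∪ { 3 }
  { 4, 5 }  = S∖{ 1, 2, 3 }
  { 1, 2, 3, 5 }  = { 1, 3, 5 } ∪ { 2 }
  [26 total]
Pass 4. New:
  { 4 }  = S∖{ 1, 2, 3, 5 }
  { 1, 2, 4 }  = S∖{ 3, 5 }
  { 1, 3, 4 }  = S∖{ 2, 5 }
  { 1, 4, 5 }  = S∖{ 2, 3 }
  { 2, 3, 5 }  = { 2, 5 } ∪ { 3 }
  [31 total]
Pass 5 adds 1:
  { 1, 4 }  = S∖{ 2, 3, 5 }
  [32 total]
After Pass 6 the family is unchanged; done.

|σ(𝒜)| = 32.  σ(𝒜) = { ∅, { 1 }, { 2 }, { 3 }, { 4 }, { 5 }, { 1, 2 }, { 1, 3 }, { 1, 4 }, { 1, 5 }, { 2, 3 }, { 2, 4 }, { 2, 5 }, { 3, 4 }, { 3, 5 }, { 4, 5 }, { 1, 2, 3 }, { 1, 2, 4 }, { 1, 2, 5 }, { 1, 3, 4 }, { 1, 3, 5 }, { 1, 4, 5 }, { 2, 3, 4 }, { 2, 3, 5 }, { 2, 4, 5 }, { 3, 4, 5 }, { 1, 2, 3, 4 }, { 1, 2, 3, 5 }, { 1, 2, 4, 5 }, { 1, 3, 4, 5 }, { 2, 3, 4, 5 }, S }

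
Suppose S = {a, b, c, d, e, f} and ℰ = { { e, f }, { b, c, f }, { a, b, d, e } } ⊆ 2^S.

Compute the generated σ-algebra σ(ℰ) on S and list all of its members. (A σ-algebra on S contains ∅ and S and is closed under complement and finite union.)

Seed the family with ℰ together with ∅ and S: { {  }, { e, f }, { b, c, f }, { a, b, d, e }, S }.
Iteration 1: +5 →
  { c, f }  = { a, b, d, e }ᶜ
  { a, d, e }  = { b, c, f }ᶜ
  { a, b, c, d }  = { e, f }ᶜ
  { b, c, e, f }  = { e, f } ∪ { b, c, f }
  { a, b, d, e, f }  = { e, f } ∪ { a, b, d, e }
  — 10 sets.
Iteration 2: +7 →
  { c }  = { a, b, d, e, f }ᶜ
  { a, d }  = { b, c, e, f }ᶜ
  { c, e, f }  = { e, f } ∪ { c, f }
  { a, d, e, f }  = { a, d, e } ∪ { e, f }
  { a, b, c, d, e }  = { a, d, e } ∪ { a, b, c, d }
  { a, b, c, d, f }  = { b, c, f } ∪ { a, b, c, d }
  { a, c, d, e, f }  = { a, d, e } ∪ { c, f }
  — 17 sets.
Iteration 3 (8 new):
  { b }  = { a, c, d, e, f }ᶜ
  { e }  = { a, b, c, d, f }ᶜ
  { f }  = { a, b, c, d, e }ᶜ
  { b, c }  = { a, d, e, f }ᶜ
  { a, b, d }  = { c, e, f }ᶜ
  { a, c, d }  = { c } ∪ { a, d }
  { a, c, d, e }  = { a, d, e } ∪ { c }
  { a, c, d, f }  = { a, d } ∪ { c, f }
  — 25 sets.
Iteration 4 adds 7:
  { b, e }  = { a, c, d, f }ᶜ
  { b, f }  = { a, c, d, e }ᶜ
  { c, e }  = { e } ∪ { c }
  { a, d, f }  = { f } ∪ { a, d }
  { b, c, e }  = { e } ∪ { b, c }
  { b, e, f }  = { a, c, d }ᶜ
  { a, b, d, f }  = { f } ∪ { a, b, d }
  — 32 sets.
Iteration 5: stable.

|σ(ℰ)| = 32.  σ(ℰ) = { {  }, { b }, { c }, { e }, { f }, { a, d }, { b, c }, { b, e }, { b, f }, { c, e }, { c, f }, { e, f }, { a, b, d }, { a, c, d }, { a, d, e }, { a, d, f }, { b, c, e }, { b, c, f }, { b, e, f }, { c, e, f }, { a, b, c, d }, { a, b, d, e }, { a, b, d, f }, { a, c, d, e }, { a, c, d, f }, { a, d, e, f }, { b, c, e, f }, { a, b, c, d, e }, { a, b, c, d, f }, { a, b, d, e, f }, { a, c, d, e, f }, S }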